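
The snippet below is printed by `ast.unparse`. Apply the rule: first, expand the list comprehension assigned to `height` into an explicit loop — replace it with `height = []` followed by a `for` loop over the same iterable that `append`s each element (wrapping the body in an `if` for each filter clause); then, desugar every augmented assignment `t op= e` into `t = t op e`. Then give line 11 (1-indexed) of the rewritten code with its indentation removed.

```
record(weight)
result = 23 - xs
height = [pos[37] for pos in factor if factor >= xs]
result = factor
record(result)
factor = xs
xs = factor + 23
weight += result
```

Transformed code:
record(weight)
result = 23 - xs
height = []
for pos in factor:
    if factor >= xs:
        height.append(pos[37])
result = factor
record(result)
factor = xs
xs = factor + 23
weight = weight + result

weight = weight + result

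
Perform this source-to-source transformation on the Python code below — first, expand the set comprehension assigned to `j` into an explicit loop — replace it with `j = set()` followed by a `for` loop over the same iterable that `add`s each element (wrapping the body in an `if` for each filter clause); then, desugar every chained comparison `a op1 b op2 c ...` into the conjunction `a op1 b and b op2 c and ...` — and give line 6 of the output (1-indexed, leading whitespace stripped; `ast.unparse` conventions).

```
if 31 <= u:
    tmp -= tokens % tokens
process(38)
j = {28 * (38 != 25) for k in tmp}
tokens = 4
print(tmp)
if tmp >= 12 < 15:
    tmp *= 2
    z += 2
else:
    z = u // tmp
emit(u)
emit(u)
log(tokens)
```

Transformed code:
if 31 <= u:
    tmp -= tokens % tokens
process(38)
j = set()
for k in tmp:
    j.add(28 * (38 != 25))
tokens = 4
print(tmp)
if tmp >= 12 and 12 < 15:
    tmp *= 2
    z += 2
else:
    z = u // tmp
emit(u)
emit(u)
log(tokens)

j.add(28 * (38 != 25))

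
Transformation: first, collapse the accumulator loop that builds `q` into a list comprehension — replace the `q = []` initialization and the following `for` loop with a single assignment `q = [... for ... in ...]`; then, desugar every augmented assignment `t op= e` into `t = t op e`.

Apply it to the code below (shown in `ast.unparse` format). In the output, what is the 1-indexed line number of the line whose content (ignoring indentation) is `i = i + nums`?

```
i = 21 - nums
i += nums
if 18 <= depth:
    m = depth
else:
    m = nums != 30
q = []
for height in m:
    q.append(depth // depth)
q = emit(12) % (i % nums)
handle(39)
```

2

Transformed code:
i = 21 - nums
i = i + nums
if 18 <= depth:
    m = depth
else:
    m = nums != 30
q = [depth // depth for height in m]
q = emit(12) % (i % nums)
handle(39)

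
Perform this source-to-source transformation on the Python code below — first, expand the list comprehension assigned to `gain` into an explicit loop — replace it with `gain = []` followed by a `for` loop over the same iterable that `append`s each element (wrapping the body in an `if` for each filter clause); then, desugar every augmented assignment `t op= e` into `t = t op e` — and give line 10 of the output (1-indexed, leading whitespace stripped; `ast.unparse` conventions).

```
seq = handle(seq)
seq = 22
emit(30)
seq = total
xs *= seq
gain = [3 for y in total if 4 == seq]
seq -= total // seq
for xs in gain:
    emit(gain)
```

seq = seq - total // seq

Transformed code:
seq = handle(seq)
seq = 22
emit(30)
seq = total
xs = xs * seq
gain = []
for y in total:
    if 4 == seq:
        gain.append(3)
seq = seq - total // seq
for xs in gain:
    emit(gain)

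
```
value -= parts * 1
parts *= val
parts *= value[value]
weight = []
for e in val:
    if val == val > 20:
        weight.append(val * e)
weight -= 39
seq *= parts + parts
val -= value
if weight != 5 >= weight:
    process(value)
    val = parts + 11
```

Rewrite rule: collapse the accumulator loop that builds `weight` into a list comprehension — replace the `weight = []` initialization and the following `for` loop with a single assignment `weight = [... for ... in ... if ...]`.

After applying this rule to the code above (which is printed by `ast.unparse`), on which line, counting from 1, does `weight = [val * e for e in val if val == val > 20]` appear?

4

Transformed code:
value -= parts * 1
parts *= val
parts *= value[value]
weight = [val * e for e in val if val == val > 20]
weight -= 39
seq *= parts + parts
val -= value
if weight != 5 >= weight:
    process(value)
    val = parts + 11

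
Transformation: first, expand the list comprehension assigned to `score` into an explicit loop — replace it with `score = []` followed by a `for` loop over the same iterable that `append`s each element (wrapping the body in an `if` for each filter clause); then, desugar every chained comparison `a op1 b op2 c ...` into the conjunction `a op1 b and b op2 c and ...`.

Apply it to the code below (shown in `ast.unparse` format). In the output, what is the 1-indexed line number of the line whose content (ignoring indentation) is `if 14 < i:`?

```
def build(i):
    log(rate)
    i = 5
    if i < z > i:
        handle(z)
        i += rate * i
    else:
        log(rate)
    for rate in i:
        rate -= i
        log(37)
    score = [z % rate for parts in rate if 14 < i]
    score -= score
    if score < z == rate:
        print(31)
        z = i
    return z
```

Transformed code:
def build(i):
    log(rate)
    i = 5
    if i < z and z > i:
        handle(z)
        i += rate * i
    else:
        log(rate)
    for rate in i:
        rate -= i
        log(37)
    score = []
    for parts in rate:
        if 14 < i:
            score.append(z % rate)
    score -= score
    if score < z and z == rate:
        print(31)
        z = i
    return z

14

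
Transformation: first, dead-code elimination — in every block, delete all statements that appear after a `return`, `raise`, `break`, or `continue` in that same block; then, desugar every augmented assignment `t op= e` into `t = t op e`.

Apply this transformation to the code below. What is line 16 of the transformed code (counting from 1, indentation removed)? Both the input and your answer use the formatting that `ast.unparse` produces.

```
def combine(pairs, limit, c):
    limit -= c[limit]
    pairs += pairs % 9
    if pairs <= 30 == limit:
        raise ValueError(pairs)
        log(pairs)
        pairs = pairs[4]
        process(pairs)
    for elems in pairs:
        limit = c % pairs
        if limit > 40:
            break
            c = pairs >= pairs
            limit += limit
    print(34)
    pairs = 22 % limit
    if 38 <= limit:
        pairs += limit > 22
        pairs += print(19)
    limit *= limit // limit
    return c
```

Transformed code:
def combine(pairs, limit, c):
    limit = limit - c[limit]
    pairs = pairs + pairs % 9
    if pairs <= 30 == limit:
        raise ValueError(pairs)
    for elems in pairs:
        limit = c % pairs
        if limit > 40:
            break
    print(34)
    pairs = 22 % limit
    if 38 <= limit:
        pairs = pairs + (limit > 22)
        pairs = pairs + print(19)
    limit = limit * (limit // limit)
    return c

return c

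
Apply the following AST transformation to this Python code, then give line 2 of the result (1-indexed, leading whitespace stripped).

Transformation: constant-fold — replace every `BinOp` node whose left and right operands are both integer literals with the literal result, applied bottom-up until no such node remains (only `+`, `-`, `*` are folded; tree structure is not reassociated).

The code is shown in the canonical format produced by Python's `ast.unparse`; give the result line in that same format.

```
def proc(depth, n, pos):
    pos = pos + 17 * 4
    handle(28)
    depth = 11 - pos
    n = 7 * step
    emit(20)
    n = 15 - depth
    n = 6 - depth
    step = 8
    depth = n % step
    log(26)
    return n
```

pos = pos + 68

Transformed code:
def proc(depth, n, pos):
    pos = pos + 68
    handle(28)
    depth = 11 - pos
    n = 7 * step
    emit(20)
    n = 15 - depth
    n = 6 - depth
    step = 8
    depth = n % step
    log(26)
    return n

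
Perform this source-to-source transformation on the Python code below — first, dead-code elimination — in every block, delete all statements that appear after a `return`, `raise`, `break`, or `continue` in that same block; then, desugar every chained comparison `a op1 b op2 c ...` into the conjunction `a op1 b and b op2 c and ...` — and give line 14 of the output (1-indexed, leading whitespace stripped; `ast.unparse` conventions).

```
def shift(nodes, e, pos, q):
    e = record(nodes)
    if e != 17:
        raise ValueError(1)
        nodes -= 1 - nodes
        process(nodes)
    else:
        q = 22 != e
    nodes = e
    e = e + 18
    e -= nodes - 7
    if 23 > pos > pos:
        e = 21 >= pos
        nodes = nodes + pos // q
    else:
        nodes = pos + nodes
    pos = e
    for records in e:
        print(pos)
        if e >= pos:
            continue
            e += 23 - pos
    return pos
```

nodes = pos + nodes

Transformed code:
def shift(nodes, e, pos, q):
    e = record(nodes)
    if e != 17:
        raise ValueError(1)
    else:
        q = 22 != e
    nodes = e
    e = e + 18
    e -= nodes - 7
    if 23 > pos and pos > pos:
        e = 21 >= pos
        nodes = nodes + pos // q
    else:
        nodes = pos + nodes
    pos = e
    for records in e:
        print(pos)
        if e >= pos:
            continue
    return pos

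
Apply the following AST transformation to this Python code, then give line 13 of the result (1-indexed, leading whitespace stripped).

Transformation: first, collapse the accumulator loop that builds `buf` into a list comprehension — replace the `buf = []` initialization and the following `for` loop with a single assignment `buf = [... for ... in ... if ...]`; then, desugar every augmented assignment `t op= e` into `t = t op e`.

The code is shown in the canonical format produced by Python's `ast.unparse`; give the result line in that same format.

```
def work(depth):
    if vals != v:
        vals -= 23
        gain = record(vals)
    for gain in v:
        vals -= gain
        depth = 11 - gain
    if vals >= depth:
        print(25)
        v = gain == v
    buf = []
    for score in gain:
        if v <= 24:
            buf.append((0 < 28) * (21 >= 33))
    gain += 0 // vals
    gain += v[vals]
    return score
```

gain = gain + v[vals]

Transformed code:
def work(depth):
    if vals != v:
        vals = vals - 23
        gain = record(vals)
    for gain in v:
        vals = vals - gain
        depth = 11 - gain
    if vals >= depth:
        print(25)
        v = gain == v
    buf = [(0 < 28) * (21 >= 33) for score in gain if v <= 24]
    gain = gain + 0 // vals
    gain = gain + v[vals]
    return score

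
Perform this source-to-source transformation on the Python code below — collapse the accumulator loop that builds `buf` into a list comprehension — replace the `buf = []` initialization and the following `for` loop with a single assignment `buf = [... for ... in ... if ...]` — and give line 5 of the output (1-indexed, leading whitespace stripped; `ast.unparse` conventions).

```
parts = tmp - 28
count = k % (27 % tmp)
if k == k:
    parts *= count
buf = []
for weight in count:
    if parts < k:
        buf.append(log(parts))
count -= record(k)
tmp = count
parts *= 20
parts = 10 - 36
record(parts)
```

buf = [log(parts) for weight in count if parts < k]

Transformed code:
parts = tmp - 28
count = k % (27 % tmp)
if k == k:
    parts *= count
buf = [log(parts) for weight in count if parts < k]
count -= record(k)
tmp = count
parts *= 20
parts = 10 - 36
record(parts)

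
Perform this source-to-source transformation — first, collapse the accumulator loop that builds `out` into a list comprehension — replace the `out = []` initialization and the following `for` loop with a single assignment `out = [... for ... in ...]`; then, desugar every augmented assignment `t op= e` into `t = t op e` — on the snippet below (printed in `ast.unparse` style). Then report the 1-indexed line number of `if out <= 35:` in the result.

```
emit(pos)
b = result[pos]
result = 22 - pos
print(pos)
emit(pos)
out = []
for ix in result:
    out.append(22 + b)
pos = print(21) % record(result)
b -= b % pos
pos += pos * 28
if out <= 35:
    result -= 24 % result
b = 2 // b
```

10

Transformed code:
emit(pos)
b = result[pos]
result = 22 - pos
print(pos)
emit(pos)
out = [22 + b for ix in result]
pos = print(21) % record(result)
b = b - b % pos
pos = pos + pos * 28
if out <= 35:
    result = result - 24 % result
b = 2 // b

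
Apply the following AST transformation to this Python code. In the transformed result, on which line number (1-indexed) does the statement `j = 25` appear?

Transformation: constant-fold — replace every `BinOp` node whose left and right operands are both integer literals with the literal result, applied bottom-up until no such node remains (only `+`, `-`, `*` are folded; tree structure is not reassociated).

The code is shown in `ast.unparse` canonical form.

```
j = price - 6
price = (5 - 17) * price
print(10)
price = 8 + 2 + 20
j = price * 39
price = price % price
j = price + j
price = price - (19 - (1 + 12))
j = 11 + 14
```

9

Transformed code:
j = price - 6
price = -12 * price
print(10)
price = 30
j = price * 39
price = price % price
j = price + j
price = price - 6
j = 25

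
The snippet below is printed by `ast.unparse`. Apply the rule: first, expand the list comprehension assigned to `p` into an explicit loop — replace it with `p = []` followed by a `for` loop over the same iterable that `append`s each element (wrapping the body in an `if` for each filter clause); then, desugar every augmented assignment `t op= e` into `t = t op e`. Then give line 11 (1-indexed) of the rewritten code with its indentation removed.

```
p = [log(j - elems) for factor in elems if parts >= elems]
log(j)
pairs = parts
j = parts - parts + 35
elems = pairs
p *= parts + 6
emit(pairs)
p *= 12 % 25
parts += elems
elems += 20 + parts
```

p = p * (12 % 25)

Transformed code:
p = []
for factor in elems:
    if parts >= elems:
        p.append(log(j - elems))
log(j)
pairs = parts
j = parts - parts + 35
elems = pairs
p = p * (parts + 6)
emit(pairs)
p = p * (12 % 25)
parts = parts + elems
elems = elems + (20 + parts)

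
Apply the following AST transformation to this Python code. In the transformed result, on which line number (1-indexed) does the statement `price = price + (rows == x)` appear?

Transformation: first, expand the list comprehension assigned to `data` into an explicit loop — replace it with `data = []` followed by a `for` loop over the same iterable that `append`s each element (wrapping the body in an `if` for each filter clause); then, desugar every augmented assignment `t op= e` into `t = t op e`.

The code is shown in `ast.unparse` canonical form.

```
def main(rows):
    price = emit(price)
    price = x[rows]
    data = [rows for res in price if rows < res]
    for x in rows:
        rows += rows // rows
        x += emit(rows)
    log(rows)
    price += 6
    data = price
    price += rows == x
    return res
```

Transformed code:
def main(rows):
    price = emit(price)
    price = x[rows]
    data = []
    for res in price:
        if rows < res:
            data.append(rows)
    for x in rows:
        rows = rows + rows // rows
        x = x + emit(rows)
    log(rows)
    price = price + 6
    data = price
    price = price + (rows == x)
    return res

14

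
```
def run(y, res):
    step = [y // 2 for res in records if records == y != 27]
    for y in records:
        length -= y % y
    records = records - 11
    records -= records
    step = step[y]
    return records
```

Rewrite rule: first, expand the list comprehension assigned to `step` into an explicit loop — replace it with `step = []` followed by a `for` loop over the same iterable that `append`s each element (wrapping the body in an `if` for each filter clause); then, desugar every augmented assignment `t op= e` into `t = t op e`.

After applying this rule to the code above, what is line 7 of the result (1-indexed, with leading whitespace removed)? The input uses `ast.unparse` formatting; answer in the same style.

length = length - y % y

Transformed code:
def run(y, res):
    step = []
    for res in records:
        if records == y != 27:
            step.append(y // 2)
    for y in records:
        length = length - y % y
    records = records - 11
    records = records - records
    step = step[y]
    return records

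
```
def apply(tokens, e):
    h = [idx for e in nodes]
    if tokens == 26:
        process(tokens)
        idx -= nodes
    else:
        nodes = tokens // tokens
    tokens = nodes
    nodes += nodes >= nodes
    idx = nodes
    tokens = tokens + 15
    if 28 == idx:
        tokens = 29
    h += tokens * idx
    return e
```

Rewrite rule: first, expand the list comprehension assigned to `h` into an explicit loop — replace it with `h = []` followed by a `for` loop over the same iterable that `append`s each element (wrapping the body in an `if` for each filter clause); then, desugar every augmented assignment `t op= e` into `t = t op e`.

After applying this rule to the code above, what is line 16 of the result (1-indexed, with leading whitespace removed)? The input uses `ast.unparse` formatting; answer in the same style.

Transformed code:
def apply(tokens, e):
    h = []
    for e in nodes:
        h.append(idx)
    if tokens == 26:
        process(tokens)
        idx = idx - nodes
    else:
        nodes = tokens // tokens
    tokens = nodes
    nodes = nodes + (nodes >= nodes)
    idx = nodes
    tokens = tokens + 15
    if 28 == idx:
        tokens = 29
    h = h + tokens * idx
    return e

h = h + tokens * idx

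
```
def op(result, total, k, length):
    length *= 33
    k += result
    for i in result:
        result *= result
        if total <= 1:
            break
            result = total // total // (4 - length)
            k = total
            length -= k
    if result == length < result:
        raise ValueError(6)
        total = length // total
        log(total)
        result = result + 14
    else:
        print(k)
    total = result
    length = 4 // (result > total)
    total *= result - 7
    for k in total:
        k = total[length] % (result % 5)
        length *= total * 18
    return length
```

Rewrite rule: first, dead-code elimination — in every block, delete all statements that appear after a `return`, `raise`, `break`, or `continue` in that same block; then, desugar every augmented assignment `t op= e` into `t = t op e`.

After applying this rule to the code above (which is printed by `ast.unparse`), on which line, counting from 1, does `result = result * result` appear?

Transformed code:
def op(result, total, k, length):
    length = length * 33
    k = k + result
    for i in result:
        result = result * result
        if total <= 1:
            break
    if result == length < result:
        raise ValueError(6)
    else:
        print(k)
    total = result
    length = 4 // (result > total)
    total = total * (result - 7)
    for k in total:
        k = total[length] % (result % 5)
        length = length * (total * 18)
    return length

5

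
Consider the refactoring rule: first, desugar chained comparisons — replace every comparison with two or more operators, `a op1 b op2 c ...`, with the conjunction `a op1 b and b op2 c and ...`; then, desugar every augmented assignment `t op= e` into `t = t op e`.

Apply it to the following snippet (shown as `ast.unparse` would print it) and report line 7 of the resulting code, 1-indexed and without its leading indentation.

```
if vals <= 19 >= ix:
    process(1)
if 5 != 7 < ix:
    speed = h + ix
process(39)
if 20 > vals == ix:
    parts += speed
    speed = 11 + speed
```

Transformed code:
if vals <= 19 and 19 >= ix:
    process(1)
if 5 != 7 and 7 < ix:
    speed = h + ix
process(39)
if 20 > vals and vals == ix:
    parts = parts + speed
    speed = 11 + speed

parts = parts + speed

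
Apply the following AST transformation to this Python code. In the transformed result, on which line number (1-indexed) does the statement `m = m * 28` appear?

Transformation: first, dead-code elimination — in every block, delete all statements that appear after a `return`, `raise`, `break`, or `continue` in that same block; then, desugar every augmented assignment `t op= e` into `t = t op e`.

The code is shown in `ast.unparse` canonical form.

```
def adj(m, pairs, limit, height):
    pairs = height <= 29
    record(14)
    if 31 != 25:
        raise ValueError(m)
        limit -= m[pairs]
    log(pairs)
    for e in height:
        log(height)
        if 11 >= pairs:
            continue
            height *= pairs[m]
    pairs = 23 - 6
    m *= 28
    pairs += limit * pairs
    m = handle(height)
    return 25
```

Transformed code:
def adj(m, pairs, limit, height):
    pairs = height <= 29
    record(14)
    if 31 != 25:
        raise ValueError(m)
    log(pairs)
    for e in height:
        log(height)
        if 11 >= pairs:
            continue
    pairs = 23 - 6
    m = m * 28
    pairs = pairs + limit * pairs
    m = handle(height)
    return 25

12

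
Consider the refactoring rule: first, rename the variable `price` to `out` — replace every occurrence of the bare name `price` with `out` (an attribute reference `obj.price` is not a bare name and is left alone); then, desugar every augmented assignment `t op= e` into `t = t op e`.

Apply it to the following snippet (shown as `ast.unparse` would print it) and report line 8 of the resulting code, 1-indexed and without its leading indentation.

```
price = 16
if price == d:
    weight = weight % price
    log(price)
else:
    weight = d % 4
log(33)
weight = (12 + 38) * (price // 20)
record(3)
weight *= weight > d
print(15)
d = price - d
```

Transformed code:
out = 16
if out == d:
    weight = weight % out
    log(out)
else:
    weight = d % 4
log(33)
weight = (12 + 38) * (out // 20)
record(3)
weight = weight * (weight > d)
print(15)
d = out - d

weight = (12 + 38) * (out // 20)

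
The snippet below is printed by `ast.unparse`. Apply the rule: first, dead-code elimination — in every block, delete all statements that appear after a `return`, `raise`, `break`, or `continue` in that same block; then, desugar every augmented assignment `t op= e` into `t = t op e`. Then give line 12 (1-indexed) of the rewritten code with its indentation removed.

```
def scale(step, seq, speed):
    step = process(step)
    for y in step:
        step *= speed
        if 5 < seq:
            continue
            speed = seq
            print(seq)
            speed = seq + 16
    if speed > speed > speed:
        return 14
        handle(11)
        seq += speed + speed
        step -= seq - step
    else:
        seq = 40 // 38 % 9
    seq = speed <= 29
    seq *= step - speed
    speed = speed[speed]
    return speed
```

seq = seq * (step - speed)

Transformed code:
def scale(step, seq, speed):
    step = process(step)
    for y in step:
        step = step * speed
        if 5 < seq:
            continue
    if speed > speed > speed:
        return 14
    else:
        seq = 40 // 38 % 9
    seq = speed <= 29
    seq = seq * (step - speed)
    speed = speed[speed]
    return speed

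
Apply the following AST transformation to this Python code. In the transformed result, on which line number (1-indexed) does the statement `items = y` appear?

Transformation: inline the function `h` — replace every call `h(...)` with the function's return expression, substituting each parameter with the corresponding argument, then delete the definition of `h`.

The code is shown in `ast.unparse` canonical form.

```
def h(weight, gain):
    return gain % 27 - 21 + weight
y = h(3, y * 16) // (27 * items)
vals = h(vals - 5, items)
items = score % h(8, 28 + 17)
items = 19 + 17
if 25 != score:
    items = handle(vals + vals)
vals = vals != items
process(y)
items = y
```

9

Transformed code:
y = (y * 16 % 27 - 21 + 3) // (27 * items)
vals = items % 27 - 21 + (vals - 5)
items = score % ((28 + 17) % 27 - 21 + 8)
items = 19 + 17
if 25 != score:
    items = handle(vals + vals)
vals = vals != items
process(y)
items = y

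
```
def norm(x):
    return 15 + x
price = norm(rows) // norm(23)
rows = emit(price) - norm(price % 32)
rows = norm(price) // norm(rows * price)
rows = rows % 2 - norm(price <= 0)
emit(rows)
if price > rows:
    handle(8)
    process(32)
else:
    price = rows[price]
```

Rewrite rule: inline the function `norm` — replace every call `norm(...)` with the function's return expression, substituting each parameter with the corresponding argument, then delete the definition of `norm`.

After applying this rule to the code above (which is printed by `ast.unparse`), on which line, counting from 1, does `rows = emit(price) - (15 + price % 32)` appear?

2

Transformed code:
price = (15 + rows) // (15 + 23)
rows = emit(price) - (15 + price % 32)
rows = (15 + price) // (15 + rows * price)
rows = rows % 2 - (15 + (price <= 0))
emit(rows)
if price > rows:
    handle(8)
    process(32)
else:
    price = rows[price]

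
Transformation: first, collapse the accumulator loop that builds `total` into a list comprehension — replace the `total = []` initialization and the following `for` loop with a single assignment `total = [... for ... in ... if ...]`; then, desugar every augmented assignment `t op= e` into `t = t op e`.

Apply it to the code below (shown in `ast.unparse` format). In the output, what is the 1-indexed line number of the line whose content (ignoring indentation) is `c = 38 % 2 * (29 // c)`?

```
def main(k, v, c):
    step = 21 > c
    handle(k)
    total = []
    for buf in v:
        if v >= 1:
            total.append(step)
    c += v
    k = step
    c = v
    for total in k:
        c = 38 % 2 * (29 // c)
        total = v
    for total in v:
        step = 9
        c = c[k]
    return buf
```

Transformed code:
def main(k, v, c):
    step = 21 > c
    handle(k)
    total = [step for buf in v if v >= 1]
    c = c + v
    k = step
    c = v
    for total in k:
        c = 38 % 2 * (29 // c)
        total = v
    for total in v:
        step = 9
        c = c[k]
    return buf

9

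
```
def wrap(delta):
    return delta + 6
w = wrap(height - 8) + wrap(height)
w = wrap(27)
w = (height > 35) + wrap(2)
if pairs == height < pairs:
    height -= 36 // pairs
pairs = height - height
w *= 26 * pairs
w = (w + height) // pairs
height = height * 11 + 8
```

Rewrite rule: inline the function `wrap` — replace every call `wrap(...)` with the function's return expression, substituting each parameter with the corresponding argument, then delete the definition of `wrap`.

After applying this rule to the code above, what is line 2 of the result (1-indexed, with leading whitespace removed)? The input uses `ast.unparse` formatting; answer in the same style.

w = 27 + 6

Transformed code:
w = height - 8 + 6 + (height + 6)
w = 27 + 6
w = (height > 35) + (2 + 6)
if pairs == height < pairs:
    height -= 36 // pairs
pairs = height - height
w *= 26 * pairs
w = (w + height) // pairs
height = height * 11 + 8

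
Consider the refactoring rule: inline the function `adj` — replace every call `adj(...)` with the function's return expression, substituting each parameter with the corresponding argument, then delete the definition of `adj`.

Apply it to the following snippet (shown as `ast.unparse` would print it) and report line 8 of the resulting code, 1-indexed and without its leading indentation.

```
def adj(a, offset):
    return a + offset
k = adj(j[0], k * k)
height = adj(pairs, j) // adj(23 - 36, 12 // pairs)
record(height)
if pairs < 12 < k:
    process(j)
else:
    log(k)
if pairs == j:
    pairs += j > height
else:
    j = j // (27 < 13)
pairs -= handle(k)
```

if pairs == j:

Transformed code:
k = j[0] + k * k
height = (pairs + j) // (23 - 36 + 12 // pairs)
record(height)
if pairs < 12 < k:
    process(j)
else:
    log(k)
if pairs == j:
    pairs += j > height
else:
    j = j // (27 < 13)
pairs -= handle(k)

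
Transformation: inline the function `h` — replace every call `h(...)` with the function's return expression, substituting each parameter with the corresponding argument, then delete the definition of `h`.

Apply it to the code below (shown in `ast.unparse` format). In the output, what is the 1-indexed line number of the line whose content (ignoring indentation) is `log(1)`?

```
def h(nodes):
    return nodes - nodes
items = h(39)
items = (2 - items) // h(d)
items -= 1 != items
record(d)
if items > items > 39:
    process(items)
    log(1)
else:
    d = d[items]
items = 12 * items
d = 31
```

7

Transformed code:
items = 39 - 39
items = (2 - items) // (d - d)
items -= 1 != items
record(d)
if items > items > 39:
    process(items)
    log(1)
else:
    d = d[items]
items = 12 * items
d = 31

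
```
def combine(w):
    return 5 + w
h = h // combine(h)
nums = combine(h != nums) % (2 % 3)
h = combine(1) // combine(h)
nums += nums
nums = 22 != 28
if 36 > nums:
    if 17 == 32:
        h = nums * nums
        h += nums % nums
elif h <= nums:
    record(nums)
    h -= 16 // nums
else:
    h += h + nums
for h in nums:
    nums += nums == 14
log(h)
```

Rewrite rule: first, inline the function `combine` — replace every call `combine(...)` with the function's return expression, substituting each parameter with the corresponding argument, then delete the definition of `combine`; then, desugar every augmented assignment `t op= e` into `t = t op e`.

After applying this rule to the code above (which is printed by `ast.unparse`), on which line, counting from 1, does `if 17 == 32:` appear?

7

Transformed code:
h = h // (5 + h)
nums = (5 + (h != nums)) % (2 % 3)
h = (5 + 1) // (5 + h)
nums = nums + nums
nums = 22 != 28
if 36 > nums:
    if 17 == 32:
        h = nums * nums
        h = h + nums % nums
elif h <= nums:
    record(nums)
    h = h - 16 // nums
else:
    h = h + (h + nums)
for h in nums:
    nums = nums + (nums == 14)
log(h)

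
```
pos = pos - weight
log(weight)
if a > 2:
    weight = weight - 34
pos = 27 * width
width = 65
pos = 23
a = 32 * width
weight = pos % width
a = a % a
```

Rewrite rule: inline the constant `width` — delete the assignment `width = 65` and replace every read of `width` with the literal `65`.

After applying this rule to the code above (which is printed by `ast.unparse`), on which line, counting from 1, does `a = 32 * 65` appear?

7

Transformed code:
pos = pos - weight
log(weight)
if a > 2:
    weight = weight - 34
pos = 27 * 65
pos = 23
a = 32 * 65
weight = pos % 65
a = a % a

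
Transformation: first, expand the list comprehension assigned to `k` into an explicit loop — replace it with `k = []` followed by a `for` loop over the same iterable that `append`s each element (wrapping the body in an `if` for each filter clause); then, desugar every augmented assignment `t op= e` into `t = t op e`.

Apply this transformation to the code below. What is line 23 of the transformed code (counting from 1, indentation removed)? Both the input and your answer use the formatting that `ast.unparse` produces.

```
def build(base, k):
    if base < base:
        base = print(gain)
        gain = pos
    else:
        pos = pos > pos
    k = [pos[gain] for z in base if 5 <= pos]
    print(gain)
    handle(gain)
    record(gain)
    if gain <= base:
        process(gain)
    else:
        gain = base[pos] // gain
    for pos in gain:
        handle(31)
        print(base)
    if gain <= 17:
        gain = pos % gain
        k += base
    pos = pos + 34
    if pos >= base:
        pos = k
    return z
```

k = k + base

Transformed code:
def build(base, k):
    if base < base:
        base = print(gain)
        gain = pos
    else:
        pos = pos > pos
    k = []
    for z in base:
        if 5 <= pos:
            k.append(pos[gain])
    print(gain)
    handle(gain)
    record(gain)
    if gain <= base:
        process(gain)
    else:
        gain = base[pos] // gain
    for pos in gain:
        handle(31)
        print(base)
    if gain <= 17:
        gain = pos % gain
        k = k + base
    pos = pos + 34
    if pos >= base:
        pos = k
    return z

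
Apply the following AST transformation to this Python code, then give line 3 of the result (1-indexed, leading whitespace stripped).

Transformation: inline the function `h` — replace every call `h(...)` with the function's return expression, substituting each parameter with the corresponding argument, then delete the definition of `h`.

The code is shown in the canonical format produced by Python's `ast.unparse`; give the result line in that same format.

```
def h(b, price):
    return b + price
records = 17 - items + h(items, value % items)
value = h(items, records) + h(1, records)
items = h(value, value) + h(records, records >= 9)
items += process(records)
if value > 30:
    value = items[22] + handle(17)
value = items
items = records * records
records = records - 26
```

Transformed code:
records = 17 - items + (items + value % items)
value = items + records + (1 + records)
items = value + value + (records + (records >= 9))
items += process(records)
if value > 30:
    value = items[22] + handle(17)
value = items
items = records * records
records = records - 26

items = value + value + (records + (records >= 9))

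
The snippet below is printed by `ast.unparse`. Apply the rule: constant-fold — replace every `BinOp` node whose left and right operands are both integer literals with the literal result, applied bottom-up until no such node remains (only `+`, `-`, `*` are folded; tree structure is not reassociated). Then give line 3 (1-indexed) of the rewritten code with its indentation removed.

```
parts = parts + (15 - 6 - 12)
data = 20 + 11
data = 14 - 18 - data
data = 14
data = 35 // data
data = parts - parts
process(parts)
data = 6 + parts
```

data = -4 - data

Transformed code:
parts = parts + -3
data = 31
data = -4 - data
data = 14
data = 35 // data
data = parts - parts
process(parts)
data = 6 + parts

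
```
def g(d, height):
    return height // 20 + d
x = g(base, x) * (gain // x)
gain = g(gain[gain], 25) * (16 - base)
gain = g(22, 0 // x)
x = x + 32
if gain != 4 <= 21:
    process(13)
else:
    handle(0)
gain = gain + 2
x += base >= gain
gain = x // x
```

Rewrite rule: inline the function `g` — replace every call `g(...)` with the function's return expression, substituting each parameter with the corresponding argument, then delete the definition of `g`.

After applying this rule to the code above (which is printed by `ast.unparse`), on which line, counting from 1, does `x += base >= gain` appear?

Transformed code:
x = (x // 20 + base) * (gain // x)
gain = (25 // 20 + gain[gain]) * (16 - base)
gain = 0 // x // 20 + 22
x = x + 32
if gain != 4 <= 21:
    process(13)
else:
    handle(0)
gain = gain + 2
x += base >= gain
gain = x // x

10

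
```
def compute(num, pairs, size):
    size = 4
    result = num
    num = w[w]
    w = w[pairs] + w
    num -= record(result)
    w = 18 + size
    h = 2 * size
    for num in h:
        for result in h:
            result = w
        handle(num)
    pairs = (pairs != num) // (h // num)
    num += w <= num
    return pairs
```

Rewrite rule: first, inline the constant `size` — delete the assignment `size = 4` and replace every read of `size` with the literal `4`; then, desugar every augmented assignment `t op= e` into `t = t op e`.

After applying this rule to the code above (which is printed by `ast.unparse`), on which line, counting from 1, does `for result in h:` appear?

Transformed code:
def compute(num, pairs, size):
    result = num
    num = w[w]
    w = w[pairs] + w
    num = num - record(result)
    w = 18 + 4
    h = 2 * 4
    for num in h:
        for result in h:
            result = w
        handle(num)
    pairs = (pairs != num) // (h // num)
    num = num + (w <= num)
    return pairs

9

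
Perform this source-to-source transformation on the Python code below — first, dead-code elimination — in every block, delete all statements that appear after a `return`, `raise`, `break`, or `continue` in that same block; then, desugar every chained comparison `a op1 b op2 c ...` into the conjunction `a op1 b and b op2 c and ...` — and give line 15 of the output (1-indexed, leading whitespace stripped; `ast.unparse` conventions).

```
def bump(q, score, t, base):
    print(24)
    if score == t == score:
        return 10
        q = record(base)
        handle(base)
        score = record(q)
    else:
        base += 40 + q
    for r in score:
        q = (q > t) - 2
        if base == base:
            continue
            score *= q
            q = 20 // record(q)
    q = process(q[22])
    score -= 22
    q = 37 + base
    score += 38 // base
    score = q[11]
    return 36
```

score = q[11]

Transformed code:
def bump(q, score, t, base):
    print(24)
    if score == t and t == score:
        return 10
    else:
        base += 40 + q
    for r in score:
        q = (q > t) - 2
        if base == base:
            continue
    q = process(q[22])
    score -= 22
    q = 37 + base
    score += 38 // base
    score = q[11]
    return 36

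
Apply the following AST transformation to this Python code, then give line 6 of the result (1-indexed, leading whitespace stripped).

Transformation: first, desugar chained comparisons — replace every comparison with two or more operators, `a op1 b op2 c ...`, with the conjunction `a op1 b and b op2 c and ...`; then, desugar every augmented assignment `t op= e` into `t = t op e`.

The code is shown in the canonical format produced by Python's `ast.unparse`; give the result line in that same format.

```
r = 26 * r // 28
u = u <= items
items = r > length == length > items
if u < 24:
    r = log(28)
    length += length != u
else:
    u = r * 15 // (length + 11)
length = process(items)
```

Transformed code:
r = 26 * r // 28
u = u <= items
items = r > length and length == length and (length > items)
if u < 24:
    r = log(28)
    length = length + (length != u)
else:
    u = r * 15 // (length + 11)
length = process(items)

length = length + (length != u)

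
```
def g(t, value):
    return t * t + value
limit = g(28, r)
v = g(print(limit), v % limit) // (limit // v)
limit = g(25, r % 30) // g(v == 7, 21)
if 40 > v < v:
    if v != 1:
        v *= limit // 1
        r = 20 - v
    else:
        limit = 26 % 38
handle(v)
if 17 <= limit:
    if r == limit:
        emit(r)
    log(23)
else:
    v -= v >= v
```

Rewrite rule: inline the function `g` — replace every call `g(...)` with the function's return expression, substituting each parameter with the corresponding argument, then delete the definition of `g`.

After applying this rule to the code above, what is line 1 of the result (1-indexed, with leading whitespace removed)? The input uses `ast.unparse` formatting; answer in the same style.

Transformed code:
limit = 28 * 28 + r
v = (print(limit) * print(limit) + v % limit) // (limit // v)
limit = (25 * 25 + r % 30) // ((v == 7) * (v == 7) + 21)
if 40 > v < v:
    if v != 1:
        v *= limit // 1
        r = 20 - v
    else:
        limit = 26 % 38
handle(v)
if 17 <= limit:
    if r == limit:
        emit(r)
    log(23)
else:
    v -= v >= v

limit = 28 * 28 + r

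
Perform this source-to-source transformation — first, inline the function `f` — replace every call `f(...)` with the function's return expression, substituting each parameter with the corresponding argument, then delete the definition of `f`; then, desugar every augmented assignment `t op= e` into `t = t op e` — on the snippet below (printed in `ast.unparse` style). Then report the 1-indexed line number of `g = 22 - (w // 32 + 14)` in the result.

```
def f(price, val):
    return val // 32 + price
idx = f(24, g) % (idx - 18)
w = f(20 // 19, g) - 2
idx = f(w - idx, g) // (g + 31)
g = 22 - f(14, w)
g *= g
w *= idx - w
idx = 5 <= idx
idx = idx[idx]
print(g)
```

4

Transformed code:
idx = (g // 32 + 24) % (idx - 18)
w = g // 32 + 20 // 19 - 2
idx = (g // 32 + (w - idx)) // (g + 31)
g = 22 - (w // 32 + 14)
g = g * g
w = w * (idx - w)
idx = 5 <= idx
idx = idx[idx]
print(g)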